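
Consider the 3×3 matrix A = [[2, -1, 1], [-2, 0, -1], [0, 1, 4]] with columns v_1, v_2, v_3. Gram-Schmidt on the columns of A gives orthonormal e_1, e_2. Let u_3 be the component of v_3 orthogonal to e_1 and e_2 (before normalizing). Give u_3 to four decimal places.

e_1 = v_1/‖v_1‖ = (2, -2, 0)/2.8284 = (0.7071, -0.7071, 0.0000).
r_{12} = e_1·v_2 = -0.7071.
u_2 = v_2 + 0.7071·e_1 = (-0.5000, -0.5000, 1.0000).
‖u_2‖ = 1.2247, so e_2 = (-0.4082, -0.4082, 0.8165).
r_{13} = e_1·v_3 = 1.4142; r_{23} = e_2·v_3 = 3.2660.
u_3 = v_3 − 1.4142·e_1 − 3.2660·e_2 = (1.3333, 1.3333, 1.3333).

u_3 = (1.3333, 1.3333, 1.3333)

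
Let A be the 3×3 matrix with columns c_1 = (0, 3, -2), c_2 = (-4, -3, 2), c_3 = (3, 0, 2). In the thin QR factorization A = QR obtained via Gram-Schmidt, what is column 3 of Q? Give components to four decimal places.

c_1 = (0, 3, -2); ‖c_1‖ = 3.6056, so q_1 = (0.0000, 0.8321, -0.5547).
q_1·c_2 = 0.0000·(-4) + 0.8321·(-3) + (-0.5547)·2 = -3.6056.
u_2 = c_2 + 3.6056·q_1 = (-4.0000, 0.0000, 0.0000).
‖u_2‖ = 4.0000, so q_2 = (-1.0000, 0.0000, 0.0000).
q_1·c_3 = 0.0000·3 + 0.8321·0 + (-0.5547)·2 = -1.1094; q_2·c_3 = (-1.0000)·3 + 0.0000·0 + (0.0000)·2 = -3.0000.
u_3 = c_3 + 1.1094·q_1 + 3.0000·q_2 = (0.0000, 0.9231, 1.3846).
‖u_3‖ = 1.6641, so q_3 = (0.0000, 0.5547, 0.8321).

q_3 = (0.0000, 0.5547, 0.8321)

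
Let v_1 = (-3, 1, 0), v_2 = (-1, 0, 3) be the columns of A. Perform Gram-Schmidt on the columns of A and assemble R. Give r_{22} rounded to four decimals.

e_1 = v_1/‖v_1‖ = (-3, 1, 0)/3.1623 = (-0.9487, 0.3162, 0.0000).
r_{12} = e_1·v_2 = 0.9487.
u_2 = v_2 − 0.9487·e_1 = (-0.1000, -0.3000, 3.0000).
r_{22} = ‖u_2‖ = 3.0166.

r_{22} = 3.0166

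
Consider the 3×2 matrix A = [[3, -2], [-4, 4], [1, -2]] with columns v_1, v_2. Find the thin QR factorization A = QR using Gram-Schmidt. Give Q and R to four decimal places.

Q = [[0.5883, 0.5661], [-0.7845, 0.2265], [0.1961, -0.7926]], R = [[5.0990, -4.7068], [0.0000, 1.3587]]

v_1 = (3, -4, 1); ‖v_1‖ = 5.0990, so e_1 = (0.5883, -0.7845, 0.1961).
e_1·v_2 = 0.5883·(-2) + (-0.7845)·4 + 0.1961·(-2) = -4.7068.
u_2 = v_2 + 4.7068·e_1 = (0.7692, 0.3077, -1.0769).
‖u_2‖ = 1.3587, so e_2 = (0.5661, 0.2265, -0.7926).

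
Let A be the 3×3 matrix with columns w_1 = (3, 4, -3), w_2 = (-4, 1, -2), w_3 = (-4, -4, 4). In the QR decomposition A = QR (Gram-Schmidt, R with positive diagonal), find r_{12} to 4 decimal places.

w_1 = (3, 4, -3); ‖w_1‖ = 5.8310, so e_1 = (0.5145, 0.6860, -0.5145).
r_{12} = e_1·w_2 = -0.3430.

r_{12} = -0.3430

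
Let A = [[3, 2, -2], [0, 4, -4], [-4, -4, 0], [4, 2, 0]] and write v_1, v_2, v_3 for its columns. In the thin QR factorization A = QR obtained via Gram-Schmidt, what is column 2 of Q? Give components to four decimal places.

v_1 = (3, 0, -4, 4); ‖v_1‖ = 6.4031, so q_1 = (0.4685, 0.0000, -0.6247, 0.6247).
q_1·v_2 = 0.4685·2 + 0.0000·4 + (-0.6247)·(-4) + 0.6247·2 = 4.6852.
u_2 = v_2 − 4.6852·q_1 = (-0.1951, 4.0000, -1.0732, -0.9268).
‖u_2‖ = 4.2484, so q_2 = (-0.0459, 0.9415, -0.2526, -0.2182).

q_2 = (-0.0459, 0.9415, -0.2526, -0.2182)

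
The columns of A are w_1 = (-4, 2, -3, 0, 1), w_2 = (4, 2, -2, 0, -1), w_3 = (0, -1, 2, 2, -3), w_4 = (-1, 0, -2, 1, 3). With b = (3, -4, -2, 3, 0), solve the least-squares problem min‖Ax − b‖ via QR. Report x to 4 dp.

x = (-0.7483, 0.4433, 1.0209, 1.7525)

w_1 = (-4, 2, -3, 0, 1); ‖w_1‖ = 5.4772, so q_1 = (-0.7303, 0.3651, -0.5477, 0.0000, 0.1826).
q_1·w_2 = (-0.7303)·4 + 0.3651·2 + (-0.5477)·(-2) + 0.0000·0 + 0.1826·(-1) = -1.2780.
u_2 = w_2 + 1.2780·q_1 = (3.0667, 2.4667, -2.7000, 0.0000, -0.7667).
‖u_2‖ = 4.8339, so q_2 = (0.6344, 0.5103, -0.5586, 0.0000, -0.1586).
q_1·w_3 = (-0.7303)·0 + 0.3651·(-1) + (-0.5477)·2 + 0.0000·2 + 0.1826·(-3) = -2.0083; q_2·w_3 = 0.6344·0 + 0.5103·(-1) + (-0.5586)·2 + 0.0000·2 + (-0.1586)·(-3) = -1.1516.
u_3 = w_3 + 2.0083·q_1 + 1.1516·q_2 = (-0.7361, 0.3210, 0.2568, 2.0000, -2.8160).
‖u_3‖ = 3.5553, so q_3 = (-0.2070, 0.0903, 0.0722, 0.5625, -0.7920).
q_1·w_4 = (-0.7303)·(-1) + 0.3651·0 + (-0.5477)·(-2) + 0.0000·1 + 0.1826·3 = 2.3735; q_2·w_4 = 0.6344·(-1) + 0.5103·0 + (-0.5586)·(-2) + 0.0000·1 + (-0.1586)·3 = 0.0069; q_3·w_4 = (-0.2070)·(-1) + 0.0903·0 + 0.0722·(-2) + 0.5625·1 + (-0.7920)·3 = -1.7510.
u_4 = w_4 − 2.3735·q_1 − 0.0069·q_2 + 1.7510·q_3 = (0.3664, -0.7121, -0.5697, 1.9850, 1.1809).
‖u_4‖ = 2.5101, so q_4 = (0.1460, -0.2837, -0.2270, 0.7908, 0.4705).
Qᵀb = (-2.5560, 0.9792, 0.5609, 4.3991).
Back-substitute: x_4 = 4.3991/2.5101 = 1.7525.
x_3 = (0.5609 + 1.7510·1.7525)/3.5553 = 1.0209.
x_2 = (0.9792 + 1.1516·1.0209 − 0.0069·1.7525)/4.8339 = 0.4433.
x_1 = (-2.5560 + 1.2780·0.4433 + 2.0083·1.0209 − 2.3735·1.7525)/5.4772 = -0.7483.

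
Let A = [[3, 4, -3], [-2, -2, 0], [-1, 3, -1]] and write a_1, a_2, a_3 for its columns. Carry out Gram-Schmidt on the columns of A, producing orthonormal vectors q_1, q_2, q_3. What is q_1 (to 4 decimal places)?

a_1 = (3, -2, -1); ‖a_1‖ = 3.7417, so q_1 = (0.8018, -0.5345, -0.2673).

q_1 = (0.8018, -0.5345, -0.2673)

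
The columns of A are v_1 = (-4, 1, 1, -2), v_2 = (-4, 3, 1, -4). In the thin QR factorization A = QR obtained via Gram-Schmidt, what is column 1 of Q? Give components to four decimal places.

v_1 = (-4, 1, 1, -2); ‖v_1‖ = 4.6904, so q_1 = (-0.8528, 0.2132, 0.2132, -0.4264).

q_1 = (-0.8528, 0.2132, 0.2132, -0.4264)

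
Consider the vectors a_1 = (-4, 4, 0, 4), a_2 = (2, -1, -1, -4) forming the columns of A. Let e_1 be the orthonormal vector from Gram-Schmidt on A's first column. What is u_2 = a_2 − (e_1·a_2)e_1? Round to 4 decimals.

u_2 = (-0.3333, 1.3333, -1.0000, -1.6667)

a_1 = (-4, 4, 0, 4); ‖a_1‖ = 6.9282, so e_1 = (-0.5774, 0.5774, 0.0000, 0.5774).
e_1·a_2 = (-0.5774)·2 + 0.5774·(-1) + 0.0000·(-1) + 0.5774·(-4) = -4.0415.
u_2 = a_2 + 4.0415·e_1 = (-0.3333, 1.3333, -1.0000, -1.6667).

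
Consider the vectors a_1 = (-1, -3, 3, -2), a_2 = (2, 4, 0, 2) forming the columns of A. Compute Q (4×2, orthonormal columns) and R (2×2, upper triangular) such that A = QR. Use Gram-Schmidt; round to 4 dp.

a_1 = (-1, -3, 3, -2); ‖a_1‖ = 4.7958, so e_1 = (-0.2085, -0.6255, 0.6255, -0.4170).
e_1·a_2 = (-0.2085)·2 + (-0.6255)·4 + 0.6255·0 + (-0.4170)·2 = -3.7533.
u_2 = a_2 + 3.7533·e_1 = (1.2174, 1.6522, 2.3478, 0.4348).
‖u_2‖ = 3.1485, so e_2 = (0.3867, 0.5247, 0.7457, 0.1381).

Q = [[-0.2085, 0.3867], [-0.6255, 0.5247], [0.6255, 0.7457], [-0.4170, 0.1381]], R = [[4.7958, -3.7533], [0.0000, 3.1485]]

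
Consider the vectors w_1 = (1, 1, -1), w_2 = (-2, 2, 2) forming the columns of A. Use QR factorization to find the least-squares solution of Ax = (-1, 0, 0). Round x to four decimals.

x = (-0.2500, 0.1250)

w_1 = (1, 1, -1); ‖w_1‖ = 1.7321, so q_1 = (0.5774, 0.5774, -0.5774).
q_1·w_2 = 0.5774·(-2) + 0.5774·2 + (-0.5774)·2 = -1.1547.
u_2 = w_2 + 1.1547·q_1 = (-1.3333, 2.6667, 1.3333).
‖u_2‖ = 3.2660, so q_2 = (-0.4082, 0.8165, 0.4082).
Qᵀb = (-0.5774, 0.4082).
Back-substitute: x_2 = 0.4082/3.2660 = 0.1250.
x_1 = (-0.5774 + 1.1547·0.1250)/1.7321 = -0.2500.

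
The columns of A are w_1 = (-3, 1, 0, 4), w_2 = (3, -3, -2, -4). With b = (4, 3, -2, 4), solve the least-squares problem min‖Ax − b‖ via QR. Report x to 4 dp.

w_1 = (-3, 1, 0, 4); ‖w_1‖ = 5.0990, so q_1 = (-0.5883, 0.1961, 0.0000, 0.7845).
q_1·w_2 = (-0.5883)·3 + 0.1961·(-3) + 0.0000·(-2) + 0.7845·(-4) = -5.4913.
u_2 = w_2 + 5.4913·q_1 = (-0.2308, -1.9231, -2.0000, 0.3077).
‖u_2‖ = 2.8011, so q_2 = (-0.0824, -0.6865, -0.7140, 0.1098).
Qᵀb = (1.3728, -0.5218).
Back-substitute: x_2 = -0.5218/2.8011 = -0.1863.
x_1 = (1.3728 + 5.4913·(-0.1863))/5.0990 = 0.0686.

x = (0.0686, -0.1863)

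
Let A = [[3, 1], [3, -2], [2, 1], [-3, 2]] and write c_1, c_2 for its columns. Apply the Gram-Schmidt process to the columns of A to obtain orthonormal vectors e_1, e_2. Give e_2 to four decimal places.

e_2 = (0.5781, -0.4558, 0.5003, 0.4558)

e_1 = c_1/‖c_1‖ = (3, 3, 2, -3)/5.5678 = (0.5388, 0.5388, 0.3592, -0.5388).
r_{12} = e_1·c_2 = -1.2572.
u_2 = c_2 + 1.2572·e_1 = (1.6774, -1.3226, 1.4516, 1.3226).
‖u_2‖ = 2.9016, so e_2 = (0.5781, -0.4558, 0.5003, 0.4558).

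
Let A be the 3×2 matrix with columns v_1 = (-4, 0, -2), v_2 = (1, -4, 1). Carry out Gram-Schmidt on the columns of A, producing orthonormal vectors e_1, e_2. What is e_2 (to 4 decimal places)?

e_1 = v_1/‖v_1‖ = (-4, 0, -2)/4.4721 = (-0.8944, 0.0000, -0.4472).
r_{12} = e_1·v_2 = -1.3416.
u_2 = v_2 + 1.3416·e_1 = (-0.2000, -4.0000, 0.4000).
‖u_2‖ = 4.0249, so e_2 = (-0.0497, -0.9938, 0.0994).

e_2 = (-0.0497, -0.9938, 0.0994)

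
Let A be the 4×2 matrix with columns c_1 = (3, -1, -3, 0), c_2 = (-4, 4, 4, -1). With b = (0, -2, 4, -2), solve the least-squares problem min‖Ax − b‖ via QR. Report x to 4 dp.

c_1 = (3, -1, -3, 0); ‖c_1‖ = 4.3589, so q_1 = (0.6882, -0.2294, -0.6882, 0.0000).
q_1·c_2 = 0.6882·(-4) + (-0.2294)·4 + (-0.6882)·4 + 0.0000·(-1) = -6.4236.
u_2 = c_2 + 6.4236·q_1 = (0.4211, 2.5263, -0.4211, -1.0000).
‖u_2‖ = 2.7815, so q_2 = (0.1514, 0.9083, -0.1514, -0.3595).
Qᵀb = (-2.2942, -1.7030).
Back-substitute: x_2 = -1.7030/2.7815 = -0.6122.
x_1 = (-2.2942 + 6.4236·(-0.6122))/4.3589 = -1.4286.

x = (-1.4286, -0.6122)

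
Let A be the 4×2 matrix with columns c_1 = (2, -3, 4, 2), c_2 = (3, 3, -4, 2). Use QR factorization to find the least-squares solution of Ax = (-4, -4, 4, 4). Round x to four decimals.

x = (0.5675, -0.6181)

e_1 = c_1/‖c_1‖ = (2, -3, 4, 2)/5.7446 = (0.3482, -0.5222, 0.6963, 0.3482).
r_{12} = e_1·c_2 = -2.6112.
u_2 = c_2 + 2.6112·e_1 = (3.9091, 1.6364, -2.1818, 2.9091).
‖u_2‖ = 5.5841, so e_2 = (0.7000, 0.2930, -0.3907, 0.5210).
Qᵀb = (4.8742, -3.4514).
Back-substitute: x_2 = -3.4514/5.5841 = -0.6181.
x_1 = (4.8742 + 2.6112·(-0.6181))/5.7446 = 0.5675.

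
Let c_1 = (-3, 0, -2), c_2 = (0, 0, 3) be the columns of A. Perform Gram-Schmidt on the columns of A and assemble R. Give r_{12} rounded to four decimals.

q_1 = c_1/‖c_1‖ = (-3, 0, -2)/3.6056 = (-0.8321, 0.0000, -0.5547).
r_{12} = q_1·c_2 = -1.6641.

r_{12} = -1.6641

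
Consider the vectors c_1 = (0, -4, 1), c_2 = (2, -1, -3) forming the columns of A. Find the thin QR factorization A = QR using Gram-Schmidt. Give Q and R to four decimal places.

q_1 = c_1/‖c_1‖ = (0, -4, 1)/4.1231 = (0.0000, -0.9701, 0.2425).
r_{12} = q_1·c_2 = 0.2425.
u_2 = c_2 − 0.2425·q_1 = (2.0000, -0.7647, -3.0588).
‖u_2‖ = 3.7338, so q_2 = (0.5356, -0.2048, -0.8192).

Q = [[0.0000, 0.5356], [-0.9701, -0.2048], [0.2425, -0.8192]], R = [[4.1231, 0.2425], [0.0000, 3.7338]]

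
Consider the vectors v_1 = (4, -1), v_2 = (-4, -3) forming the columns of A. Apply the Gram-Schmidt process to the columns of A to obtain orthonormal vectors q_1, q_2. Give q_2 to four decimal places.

q_1 = v_1/‖v_1‖ = (4, -1)/4.1231 = (0.9701, -0.2425).
r_{12} = q_1·v_2 = -3.1530.
u_2 = v_2 + 3.1530·q_1 = (-0.9412, -3.7647).
‖u_2‖ = 3.8806, so q_2 = (-0.2425, -0.9701).

q_2 = (-0.2425, -0.9701)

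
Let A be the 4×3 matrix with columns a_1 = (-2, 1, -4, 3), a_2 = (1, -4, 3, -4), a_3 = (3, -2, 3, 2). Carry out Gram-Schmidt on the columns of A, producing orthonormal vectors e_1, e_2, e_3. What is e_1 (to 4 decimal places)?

a_1 = (-2, 1, -4, 3); ‖a_1‖ = 5.4772, so e_1 = (-0.3651, 0.1826, -0.7303, 0.5477).

e_1 = (-0.3651, 0.1826, -0.7303, 0.5477)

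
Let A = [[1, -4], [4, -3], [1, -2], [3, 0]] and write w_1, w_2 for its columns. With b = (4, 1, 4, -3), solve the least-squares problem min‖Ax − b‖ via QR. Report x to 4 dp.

x = (-0.8693, -1.4706)

e_1 = w_1/‖w_1‖ = (1, 4, 1, 3)/5.1962 = (0.1925, 0.7698, 0.1925, 0.5774).
r_{12} = e_1·w_2 = -3.4641.
u_2 = w_2 + 3.4641·e_1 = (-3.3333, -0.3333, -1.3333, 2.0000).
‖u_2‖ = 4.1231, so e_2 = (-0.8085, -0.0808, -0.3234, 0.4851).
Qᵀb = (0.5774, -6.0634).
Back-substitute: x_2 = -6.0634/4.1231 = -1.4706.
x_1 = (0.5774 + 3.4641·(-1.4706))/5.1962 = -0.8693.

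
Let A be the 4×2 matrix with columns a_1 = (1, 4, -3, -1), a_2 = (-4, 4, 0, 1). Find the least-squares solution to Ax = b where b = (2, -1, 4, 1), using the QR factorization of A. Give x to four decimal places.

e_1 = a_1/‖a_1‖ = (1, 4, -3, -1)/5.1962 = (0.1925, 0.7698, -0.5774, -0.1925).
r_{12} = e_1·a_2 = 2.1170.
u_2 = a_2 − 2.1170·e_1 = (-4.4074, 2.3704, 1.2222, 1.4074).
‖u_2‖ = 5.3403, so e_2 = (-0.8253, 0.4439, 0.2289, 0.2635).
Qᵀb = (-2.8868, -0.9155).
Back-substitute: x_2 = -0.9155/5.3403 = -0.1714.
x_1 = (-2.8868 − 2.1170·(-0.1714))/5.1962 = -0.4857.

x = (-0.4857, -0.1714)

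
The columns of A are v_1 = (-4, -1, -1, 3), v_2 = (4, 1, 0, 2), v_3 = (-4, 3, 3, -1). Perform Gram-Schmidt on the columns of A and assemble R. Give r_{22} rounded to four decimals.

r_{22} = 4.0643

v_1 = (-4, -1, -1, 3); ‖v_1‖ = 5.1962, so q_1 = (-0.7698, -0.1925, -0.1925, 0.5774).
q_1·v_2 = (-0.7698)·4 + (-0.1925)·1 + (-0.1925)·0 + 0.5774·2 = -2.1170.
u_2 = v_2 + 2.1170·q_1 = (2.3704, 0.5926, -0.4074, 3.2222).
r_{22} = ‖u_2‖ = 4.0643.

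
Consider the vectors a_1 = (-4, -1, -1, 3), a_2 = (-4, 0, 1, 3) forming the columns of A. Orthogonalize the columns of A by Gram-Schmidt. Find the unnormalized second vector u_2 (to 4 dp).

u_2 = (-0.4444, 0.8889, 1.8889, 0.3333)

a_1 = (-4, -1, -1, 3); ‖a_1‖ = 5.1962, so q_1 = (-0.7698, -0.1925, -0.1925, 0.5774).
q_1·a_2 = (-0.7698)·(-4) + (-0.1925)·0 + (-0.1925)·1 + 0.5774·3 = 4.6188.
u_2 = a_2 − 4.6188·q_1 = (-0.4444, 0.8889, 1.8889, 0.3333).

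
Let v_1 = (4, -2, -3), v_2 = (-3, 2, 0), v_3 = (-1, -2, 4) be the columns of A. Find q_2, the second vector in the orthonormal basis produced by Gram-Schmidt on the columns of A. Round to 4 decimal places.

q_2 = (-0.3883, 0.4389, -0.8103)

v_1 = (4, -2, -3); ‖v_1‖ = 5.3852, so q_1 = (0.7428, -0.3714, -0.5571).
q_1·v_2 = 0.7428·(-3) + (-0.3714)·2 + (-0.5571)·0 = -2.9711.
u_2 = v_2 + 2.9711·q_1 = (-0.7931, 0.8966, -1.6552).
‖u_2‖ = 2.0426, so q_2 = (-0.3883, 0.4389, -0.8103).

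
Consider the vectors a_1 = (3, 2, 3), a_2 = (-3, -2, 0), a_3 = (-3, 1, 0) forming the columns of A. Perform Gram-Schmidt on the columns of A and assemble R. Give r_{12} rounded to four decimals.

r_{12} = -2.7716

a_1 = (3, 2, 3); ‖a_1‖ = 4.6904, so q_1 = (0.6396, 0.4264, 0.6396).
r_{12} = q_1·a_2 = -2.7716.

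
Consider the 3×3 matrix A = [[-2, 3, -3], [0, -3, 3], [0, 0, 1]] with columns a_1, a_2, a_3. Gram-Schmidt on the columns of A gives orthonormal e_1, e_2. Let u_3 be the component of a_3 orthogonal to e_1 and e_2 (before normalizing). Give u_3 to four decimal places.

a_1 = (-2, 0, 0); ‖a_1‖ = 2.0000, so e_1 = (-1.0000, 0.0000, 0.0000).
e_1·a_2 = (-1.0000)·3 + 0.0000·(-3) + 0.0000·0 = -3.0000.
u_2 = a_2 + 3.0000·e_1 = (0.0000, -3.0000, 0.0000).
‖u_2‖ = 3.0000, so e_2 = (0.0000, -1.0000, 0.0000).
e_1·a_3 = (-1.0000)·(-3) + 0.0000·3 + 0.0000·1 = 3.0000; e_2·a_3 = 0.0000·(-3) + (-1.0000)·3 + 0.0000·1 = -3.0000.
u_3 = a_3 − 3.0000·e_1 + 3.0000·e_2 = (0.0000, 0.0000, 1.0000).

u_3 = (0.0000, 0.0000, 1.0000)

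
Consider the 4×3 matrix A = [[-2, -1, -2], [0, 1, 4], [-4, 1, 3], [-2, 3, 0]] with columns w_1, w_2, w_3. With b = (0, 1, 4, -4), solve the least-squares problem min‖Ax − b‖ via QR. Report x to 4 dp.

x = (-0.5818, -1.6483, 0.9028)

q_1 = w_1/‖w_1‖ = (-2, 0, -4, -2)/4.8990 = (-0.4082, 0.0000, -0.8165, -0.4082).
r_{12} = q_1·w_2 = -1.6330.
u_2 = w_2 + 1.6330·q_1 = (-1.6667, 1.0000, -0.3333, 2.3333).
‖u_2‖ = 3.0551, so q_2 = (-0.5455, 0.3273, -0.1091, 0.7638).
r_{13} = q_1·w_3 = -1.6330; r_{23} = q_2·w_3 = 2.0731.
u_3 = w_3 + 1.6330·q_1 − 2.0731·q_2 = (-1.5357, 3.3214, 1.8929, -2.2500).
‖u_3‖ = 4.6942, so q_3 = (-0.3271, 0.7076, 0.4032, -0.4793).
Qᵀb = (-1.6330, -3.1642, 4.2377).
Back-substitute: x_3 = 4.2377/4.6942 = 0.9028.
x_2 = (-3.1642 − 2.0731·0.9028)/3.0551 = -1.6483.
x_1 = (-1.6330 + 1.6330·(-1.6483) + 1.6330·0.9028)/4.8990 = -0.5818.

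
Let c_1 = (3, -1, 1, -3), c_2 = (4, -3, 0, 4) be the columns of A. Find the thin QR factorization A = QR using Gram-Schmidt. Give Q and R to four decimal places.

c_1 = (3, -1, 1, -3); ‖c_1‖ = 4.4721, so q_1 = (0.6708, -0.2236, 0.2236, -0.6708).
q_1·c_2 = 0.6708·4 + (-0.2236)·(-3) + 0.2236·0 + (-0.6708)·4 = 0.6708.
u_2 = c_2 − 0.6708·q_1 = (3.5500, -2.8500, -0.1500, 4.4500).
‖u_2‖ = 6.3679, so q_2 = (0.5575, -0.4476, -0.0236, 0.6988).

Q = [[0.6708, 0.5575], [-0.2236, -0.4476], [0.2236, -0.0236], [-0.6708, 0.6988]], R = [[4.4721, 0.6708], [0.0000, 6.3679]]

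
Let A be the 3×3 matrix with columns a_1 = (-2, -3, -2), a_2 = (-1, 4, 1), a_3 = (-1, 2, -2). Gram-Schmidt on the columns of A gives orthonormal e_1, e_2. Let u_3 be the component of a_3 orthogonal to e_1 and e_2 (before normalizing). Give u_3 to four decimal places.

u_3 = (0.7716, 0.6173, -1.6975)

a_1 = (-2, -3, -2); ‖a_1‖ = 4.1231, so e_1 = (-0.4851, -0.7276, -0.4851).
e_1·a_2 = (-0.4851)·(-1) + (-0.7276)·4 + (-0.4851)·1 = -2.9104.
u_2 = a_2 + 2.9104·e_1 = (-2.4118, 1.8824, -0.4118).
‖u_2‖ = 3.0870, so e_2 = (-0.7813, 0.6098, -0.1334).
e_1·a_3 = (-0.4851)·(-1) + (-0.7276)·2 + (-0.4851)·(-2) = 0.0000; e_2·a_3 = (-0.7813)·(-1) + 0.6098·2 + (-0.1334)·(-2) = 2.2676.
u_3 = a_3 + 0.0000·e_1 − 2.2676·e_2 = (0.7716, 0.6173, -1.6975).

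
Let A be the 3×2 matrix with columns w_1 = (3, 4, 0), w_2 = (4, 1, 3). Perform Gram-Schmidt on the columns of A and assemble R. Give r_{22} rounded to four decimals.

r_{22} = 3.9699

w_1 = (3, 4, 0); ‖w_1‖ = 5.0000, so e_1 = (0.6000, 0.8000, 0.0000).
e_1·w_2 = 0.6000·4 + 0.8000·1 + 0.0000·3 = 3.2000.
u_2 = w_2 − 3.2000·e_1 = (2.0800, -1.5600, 3.0000).
r_{22} = ‖u_2‖ = 3.9699.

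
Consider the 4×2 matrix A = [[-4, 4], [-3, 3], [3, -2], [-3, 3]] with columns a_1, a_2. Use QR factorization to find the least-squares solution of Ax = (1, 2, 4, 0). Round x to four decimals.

x = (4.5882, 4.8824)

q_1 = a_1/‖a_1‖ = (-4, -3, 3, -3)/6.5574 = (-0.6100, -0.4575, 0.4575, -0.4575).
r_{12} = q_1·a_2 = -6.0999.
u_2 = a_2 + 6.0999·q_1 = (0.2791, 0.2093, 0.7907, 0.2093).
‖u_2‖ = 0.8892, so q_2 = (0.3138, 0.2354, 0.8892, 0.2354).
Qᵀb = (0.3050, 4.3414).
Back-substitute: x_2 = 4.3414/0.8892 = 4.8824.
x_1 = (0.3050 + 6.0999·4.8824)/6.5574 = 4.5882.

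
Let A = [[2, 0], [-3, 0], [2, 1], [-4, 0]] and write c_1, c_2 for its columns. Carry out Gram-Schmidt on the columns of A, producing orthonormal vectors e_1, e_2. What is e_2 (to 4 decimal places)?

c_1 = (2, -3, 2, -4); ‖c_1‖ = 5.7446, so e_1 = (0.3482, -0.5222, 0.3482, -0.6963).
e_1·c_2 = 0.3482·0 + (-0.5222)·0 + 0.3482·1 + (-0.6963)·0 = 0.3482.
u_2 = c_2 − 0.3482·e_1 = (-0.1212, 0.1818, 0.8788, 0.2424).
‖u_2‖ = 0.9374, so e_2 = (-0.1293, 0.1940, 0.9374, 0.2586).

e_2 = (-0.1293, 0.1940, 0.9374, 0.2586)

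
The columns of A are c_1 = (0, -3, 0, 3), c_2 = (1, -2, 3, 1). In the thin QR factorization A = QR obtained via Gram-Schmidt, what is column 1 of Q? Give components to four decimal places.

e_1 = (0.0000, -0.7071, 0.0000, 0.7071)

c_1 = (0, -3, 0, 3); ‖c_1‖ = 4.2426, so e_1 = (0.0000, -0.7071, 0.0000, 0.7071).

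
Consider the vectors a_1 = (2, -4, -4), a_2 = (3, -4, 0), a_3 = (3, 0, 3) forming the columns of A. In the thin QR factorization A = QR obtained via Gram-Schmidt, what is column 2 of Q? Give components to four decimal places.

a_1 = (2, -4, -4); ‖a_1‖ = 6.0000, so e_1 = (0.3333, -0.6667, -0.6667).
e_1·a_2 = 0.3333·3 + (-0.6667)·(-4) + (-0.6667)·0 = 3.6667.
u_2 = a_2 − 3.6667·e_1 = (1.7778, -1.5556, 2.4444).
‖u_2‖ = 3.3993, so e_2 = (0.5230, -0.4576, 0.7191).

e_2 = (0.5230, -0.4576, 0.7191)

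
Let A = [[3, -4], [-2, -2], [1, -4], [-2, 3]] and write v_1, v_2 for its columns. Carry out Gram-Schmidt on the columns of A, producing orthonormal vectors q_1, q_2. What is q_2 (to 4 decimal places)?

q_2 = (-0.1925, -0.7698, -0.5774, 0.1925)

v_1 = (3, -2, 1, -2); ‖v_1‖ = 4.2426, so q_1 = (0.7071, -0.4714, 0.2357, -0.4714).
q_1·v_2 = 0.7071·(-4) + (-0.4714)·(-2) + 0.2357·(-4) + (-0.4714)·3 = -4.2426.
u_2 = v_2 + 4.2426·q_1 = (-1.0000, -4.0000, -3.0000, 1.0000).
‖u_2‖ = 5.1962, so q_2 = (-0.1925, -0.7698, -0.5774, 0.1925).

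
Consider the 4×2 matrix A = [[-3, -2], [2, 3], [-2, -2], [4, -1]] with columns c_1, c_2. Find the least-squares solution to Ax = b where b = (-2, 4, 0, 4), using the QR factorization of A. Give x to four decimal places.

c_1 = (-3, 2, -2, 4); ‖c_1‖ = 5.7446, so q_1 = (-0.5222, 0.3482, -0.3482, 0.6963).
q_1·c_2 = (-0.5222)·(-2) + 0.3482·3 + (-0.3482)·(-2) + 0.6963·(-1) = 2.0889.
u_2 = c_2 − 2.0889·q_1 = (-0.9091, 2.2727, -1.2727, -2.4545).
‖u_2‖ = 3.6927, so q_2 = (-0.2462, 0.6155, -0.3447, -0.6647).
Qᵀb = (5.2223, 0.2954).
Back-substitute: x_2 = 0.2954/3.6927 = 0.0800.
x_1 = (5.2223 − 2.0889·0.0800)/5.7446 = 0.8800.

x = (0.8800, 0.0800)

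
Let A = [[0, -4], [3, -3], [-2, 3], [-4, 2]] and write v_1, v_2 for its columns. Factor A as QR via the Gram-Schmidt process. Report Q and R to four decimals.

v_1 = (0, 3, -2, -4); ‖v_1‖ = 5.3852, so e_1 = (0.0000, 0.5571, -0.3714, -0.7428).
e_1·v_2 = 0.0000·(-4) + 0.5571·(-3) + (-0.3714)·3 + (-0.7428)·2 = -4.2710.
u_2 = v_2 + 4.2710·e_1 = (-4.0000, -0.6207, 1.4138, -1.1724).
‖u_2‖ = 4.4451, so e_2 = (-0.8999, -0.1396, 0.3181, -0.2638).

Q = [[0.0000, -0.8999], [0.5571, -0.1396], [-0.3714, 0.3181], [-0.7428, -0.2638]], R = [[5.3852, -4.2710], [0.0000, 4.4451]]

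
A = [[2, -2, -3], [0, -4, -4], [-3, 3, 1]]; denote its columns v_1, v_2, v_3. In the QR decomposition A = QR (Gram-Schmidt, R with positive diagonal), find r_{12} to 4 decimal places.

r_{12} = -3.6056

v_1 = (2, 0, -3); ‖v_1‖ = 3.6056, so q_1 = (0.5547, 0.0000, -0.8321).
r_{12} = q_1·v_2 = -3.6056.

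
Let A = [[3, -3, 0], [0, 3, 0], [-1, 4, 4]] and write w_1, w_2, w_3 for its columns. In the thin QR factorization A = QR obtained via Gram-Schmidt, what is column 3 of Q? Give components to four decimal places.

w_1 = (3, 0, -1); ‖w_1‖ = 3.1623, so e_1 = (0.9487, 0.0000, -0.3162).
e_1·w_2 = 0.9487·(-3) + 0.0000·3 + (-0.3162)·4 = -4.1110.
u_2 = w_2 + 4.1110·e_1 = (0.9000, 3.0000, 2.7000).
‖u_2‖ = 4.1352, so e_2 = (0.2176, 0.7255, 0.6529).
e_1·w_3 = 0.9487·0 + 0.0000·0 + (-0.3162)·4 = -1.2649; e_2·w_3 = 0.2176·0 + 0.7255·0 + 0.6529·4 = 2.6117.
u_3 = w_3 + 1.2649·e_1 − 2.6117·e_2 = (0.6316, -1.8947, 1.8947).
‖u_3‖ = 2.7530, so e_3 = (0.2294, -0.6882, 0.6882).

e_3 = (0.2294, -0.6882, 0.6882)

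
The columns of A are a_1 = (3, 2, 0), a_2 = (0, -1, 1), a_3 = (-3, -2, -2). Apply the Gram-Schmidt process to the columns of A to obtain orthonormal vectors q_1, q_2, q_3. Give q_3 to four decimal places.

a_1 = (3, 2, 0); ‖a_1‖ = 3.6056, so q_1 = (0.8321, 0.5547, 0.0000).
q_1·a_2 = 0.8321·0 + 0.5547·(-1) + 0.0000·1 = -0.5547.
u_2 = a_2 + 0.5547·q_1 = (0.4615, -0.6923, 1.0000).
‖u_2‖ = 1.3009, so q_2 = (0.3548, -0.5322, 0.7687).
q_1·a_3 = 0.8321·(-3) + 0.5547·(-2) + 0.0000·(-2) = -3.6056; q_2·a_3 = 0.3548·(-3) + (-0.5322)·(-2) + 0.7687·(-2) = -1.5374.
u_3 = a_3 + 3.6056·q_1 + 1.5374·q_2 = (0.5455, -0.8182, -0.8182).
‖u_3‖ = 1.2792, so q_3 = (0.4264, -0.6396, -0.6396).

q_3 = (0.4264, -0.6396, -0.6396)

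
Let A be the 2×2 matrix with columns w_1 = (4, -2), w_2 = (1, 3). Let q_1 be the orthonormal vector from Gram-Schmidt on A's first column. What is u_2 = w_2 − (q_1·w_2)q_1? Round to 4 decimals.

u_2 = (1.4000, 2.8000)

q_1 = w_1/‖w_1‖ = (4, -2)/4.4721 = (0.8944, -0.4472).
r_{12} = q_1·w_2 = -0.4472.
u_2 = w_2 + 0.4472·q_1 = (1.4000, 2.8000).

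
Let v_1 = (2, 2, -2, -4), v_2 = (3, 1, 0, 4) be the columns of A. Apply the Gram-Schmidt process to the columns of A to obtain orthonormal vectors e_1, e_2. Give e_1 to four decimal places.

e_1 = (0.3780, 0.3780, -0.3780, -0.7559)

e_1 = v_1/‖v_1‖ = (2, 2, -2, -4)/5.2915 = (0.3780, 0.3780, -0.3780, -0.7559).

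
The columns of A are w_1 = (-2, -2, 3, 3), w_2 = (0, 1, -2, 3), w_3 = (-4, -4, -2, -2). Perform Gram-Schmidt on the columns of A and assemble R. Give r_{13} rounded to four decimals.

w_1 = (-2, -2, 3, 3); ‖w_1‖ = 5.0990, so q_1 = (-0.3922, -0.3922, 0.5883, 0.5883).
r_{13} = q_1·w_3 = 0.7845.

r_{13} = 0.7845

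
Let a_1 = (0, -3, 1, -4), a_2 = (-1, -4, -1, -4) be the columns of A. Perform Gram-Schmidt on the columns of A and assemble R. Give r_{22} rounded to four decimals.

a_1 = (0, -3, 1, -4); ‖a_1‖ = 5.0990, so q_1 = (0.0000, -0.5883, 0.1961, -0.7845).
q_1·a_2 = 0.0000·(-1) + (-0.5883)·(-4) + 0.1961·(-1) + (-0.7845)·(-4) = 5.2951.
u_2 = a_2 − 5.2951·q_1 = (-1.0000, -0.8846, -2.0385, 0.1538).
r_{22} = ‖u_2‖ = 2.4416.

r_{22} = 2.4416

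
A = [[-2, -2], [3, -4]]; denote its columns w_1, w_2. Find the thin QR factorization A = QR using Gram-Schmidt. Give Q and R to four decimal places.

e_1 = w_1/‖w_1‖ = (-2, 3)/3.6056 = (-0.5547, 0.8321).
r_{12} = e_1·w_2 = -2.2188.
u_2 = w_2 + 2.2188·e_1 = (-3.2308, -2.1538).
‖u_2‖ = 3.8829, so e_2 = (-0.8321, -0.5547).

Q = [[-0.5547, -0.8321], [0.8321, -0.5547]], R = [[3.6056, -2.2188], [0.0000, 3.8829]]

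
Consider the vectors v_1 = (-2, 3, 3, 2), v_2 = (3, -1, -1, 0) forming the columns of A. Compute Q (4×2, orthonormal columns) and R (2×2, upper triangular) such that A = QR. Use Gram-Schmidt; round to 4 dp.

Q = [[-0.3922, 0.8887], [0.5883, 0.1646], [0.5883, 0.1646], [0.3922, 0.3950]], R = [[5.0990, -2.3534], [0.0000, 2.3370]]

v_1 = (-2, 3, 3, 2); ‖v_1‖ = 5.0990, so q_1 = (-0.3922, 0.5883, 0.5883, 0.3922).
q_1·v_2 = (-0.3922)·3 + 0.5883·(-1) + 0.5883·(-1) + 0.3922·0 = -2.3534.
u_2 = v_2 + 2.3534·q_1 = (2.0769, 0.3846, 0.3846, 0.9231).
‖u_2‖ = 2.3370, so q_2 = (0.8887, 0.1646, 0.1646, 0.3950).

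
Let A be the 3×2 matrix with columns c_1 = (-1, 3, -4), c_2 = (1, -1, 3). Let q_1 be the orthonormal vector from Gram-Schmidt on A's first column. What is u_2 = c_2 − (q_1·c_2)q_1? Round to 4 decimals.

c_1 = (-1, 3, -4); ‖c_1‖ = 5.0990, so q_1 = (-0.1961, 0.5883, -0.7845).
q_1·c_2 = (-0.1961)·1 + 0.5883·(-1) + (-0.7845)·3 = -3.1379.
u_2 = c_2 + 3.1379·q_1 = (0.3846, 0.8462, 0.5385).

u_2 = (0.3846, 0.8462, 0.5385)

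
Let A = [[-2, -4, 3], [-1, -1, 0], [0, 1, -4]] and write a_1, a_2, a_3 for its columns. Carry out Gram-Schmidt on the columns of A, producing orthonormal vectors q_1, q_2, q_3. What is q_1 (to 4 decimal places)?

q_1 = (-0.8944, -0.4472, 0.0000)

q_1 = a_1/‖a_1‖ = (-2, -1, 0)/2.2361 = (-0.8944, -0.4472, 0.0000).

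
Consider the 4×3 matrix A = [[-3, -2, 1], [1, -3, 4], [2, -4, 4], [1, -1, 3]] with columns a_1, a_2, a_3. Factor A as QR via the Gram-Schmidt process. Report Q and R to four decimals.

Q = [[-0.7746, -0.6091, 0.0689], [0.2582, -0.4949, 0.2870], [0.5164, -0.6091, -0.4591], [0.2582, -0.1142, 0.8379]], R = [[3.8730, -1.5492, 3.0984], [0.0000, 5.2536, -5.3678], [0.0000, 0.0000, 1.8939]]

a_1 = (-3, 1, 2, 1); ‖a_1‖ = 3.8730, so e_1 = (-0.7746, 0.2582, 0.5164, 0.2582).
e_1·a_2 = (-0.7746)·(-2) + 0.2582·(-3) + 0.5164·(-4) + 0.2582·(-1) = -1.5492.
u_2 = a_2 + 1.5492·e_1 = (-3.2000, -2.6000, -3.2000, -0.6000).
‖u_2‖ = 5.2536, so e_2 = (-0.6091, -0.4949, -0.6091, -0.1142).
e_1·a_3 = (-0.7746)·1 + 0.2582·4 + 0.5164·4 + 0.2582·3 = 3.0984; e_2·a_3 = (-0.6091)·1 + (-0.4949)·4 + (-0.6091)·4 + (-0.1142)·3 = -5.3678.
u_3 = a_3 − 3.0984·e_1 + 5.3678·e_2 = (0.1304, 0.5435, -0.8696, 1.5870).
‖u_3‖ = 1.8939, so e_3 = (0.0689, 0.2870, -0.4591, 0.8379).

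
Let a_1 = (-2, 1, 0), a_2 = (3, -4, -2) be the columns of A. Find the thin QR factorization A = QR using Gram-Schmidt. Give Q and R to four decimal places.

a_1 = (-2, 1, 0); ‖a_1‖ = 2.2361, so q_1 = (-0.8944, 0.4472, 0.0000).
q_1·a_2 = (-0.8944)·3 + 0.4472·(-4) + 0.0000·(-2) = -4.4721.
u_2 = a_2 + 4.4721·q_1 = (-1.0000, -2.0000, -2.0000).
‖u_2‖ = 3.0000, so q_2 = (-0.3333, -0.6667, -0.6667).

Q = [[-0.8944, -0.3333], [0.4472, -0.6667], [0.0000, -0.6667]], R = [[2.2361, -4.4721], [0.0000, 3.0000]]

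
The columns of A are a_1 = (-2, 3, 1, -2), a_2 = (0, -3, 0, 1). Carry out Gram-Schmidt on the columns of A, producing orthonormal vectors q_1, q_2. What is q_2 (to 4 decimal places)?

a_1 = (-2, 3, 1, -2); ‖a_1‖ = 4.2426, so q_1 = (-0.4714, 0.7071, 0.2357, -0.4714).
q_1·a_2 = (-0.4714)·0 + 0.7071·(-3) + 0.2357·0 + (-0.4714)·1 = -2.5927.
u_2 = a_2 + 2.5927·q_1 = (-1.2222, -1.1667, 0.6111, -0.2222).
‖u_2‖ = 1.8105, so q_2 = (-0.6751, -0.6444, 0.3375, -0.1227).

q_2 = (-0.6751, -0.6444, 0.3375, -0.1227)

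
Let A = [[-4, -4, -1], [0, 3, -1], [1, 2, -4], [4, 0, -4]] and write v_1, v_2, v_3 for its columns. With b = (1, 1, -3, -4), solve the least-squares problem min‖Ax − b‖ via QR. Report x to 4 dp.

v_1 = (-4, 0, 1, 4); ‖v_1‖ = 5.7446, so e_1 = (-0.6963, 0.0000, 0.1741, 0.6963).
e_1·v_2 = (-0.6963)·(-4) + 0.0000·3 + 0.1741·2 + 0.6963·0 = 3.1334.
u_2 = v_2 − 3.1334·e_1 = (-1.8182, 3.0000, 1.4545, -2.1818).
‖u_2‖ = 4.3797, so e_2 = (-0.4151, 0.6850, 0.3321, -0.4982).
e_1·v_3 = (-0.6963)·(-1) + 0.0000·(-1) + 0.1741·(-4) + 0.6963·(-4) = -2.7852; e_2·v_3 = (-0.4151)·(-1) + 0.6850·(-1) + 0.3321·(-4) + (-0.4982)·(-4) = 0.3944.
u_3 = v_3 + 2.7852·e_1 − 0.3944·e_2 = (-2.7757, -1.2701, -3.6461, -1.8641).
‖u_3‖ = 5.1075, so e_3 = (-0.5434, -0.2487, -0.7139, -0.3650).
Qᵀb = (-4.0038, 1.2662, 2.8094).
Back-substitute: x_3 = 2.8094/5.1075 = 0.5501.
x_2 = (1.2662 − 0.3944·0.5501)/4.3797 = 0.2396.
x_1 = (-4.0038 − 3.1334·0.2396 + 2.7852·0.5501)/5.7446 = -0.5610.

x = (-0.5610, 0.2396, 0.5501)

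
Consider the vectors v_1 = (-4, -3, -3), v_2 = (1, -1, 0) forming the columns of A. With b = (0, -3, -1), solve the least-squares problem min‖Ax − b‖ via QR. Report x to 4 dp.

q_1 = v_1/‖v_1‖ = (-4, -3, -3)/5.8310 = (-0.6860, -0.5145, -0.5145).
r_{12} = q_1·v_2 = -0.1715.
u_2 = v_2 + 0.1715·q_1 = (0.8824, -1.0882, -0.0882).
‖u_2‖ = 1.4038, so q_2 = (0.6286, -0.7752, -0.0629).
Qᵀb = (2.0580, 2.3885).
Back-substitute: x_2 = 2.3885/1.4038 = 1.7015.
x_1 = (2.0580 + 0.1715·1.7015)/5.8310 = 0.4030.

x = (0.4030, 1.7015)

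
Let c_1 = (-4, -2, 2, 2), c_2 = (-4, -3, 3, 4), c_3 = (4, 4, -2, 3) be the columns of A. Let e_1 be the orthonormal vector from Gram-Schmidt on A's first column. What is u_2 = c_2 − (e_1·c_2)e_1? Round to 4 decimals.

c_1 = (-4, -2, 2, 2); ‖c_1‖ = 5.2915, so e_1 = (-0.7559, -0.3780, 0.3780, 0.3780).
e_1·c_2 = (-0.7559)·(-4) + (-0.3780)·(-3) + 0.3780·3 + 0.3780·4 = 6.8034.
u_2 = c_2 − 6.8034·e_1 = (1.1429, -0.4286, 0.4286, 1.4286).

u_2 = (1.1429, -0.4286, 0.4286, 1.4286)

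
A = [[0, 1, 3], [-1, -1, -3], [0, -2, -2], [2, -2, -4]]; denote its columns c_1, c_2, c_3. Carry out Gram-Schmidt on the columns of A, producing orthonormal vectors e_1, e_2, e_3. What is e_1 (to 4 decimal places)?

c_1 = (0, -1, 0, 2); ‖c_1‖ = 2.2361, so e_1 = (0.0000, -0.4472, 0.0000, 0.8944).

e_1 = (0.0000, -0.4472, 0.0000, 0.8944)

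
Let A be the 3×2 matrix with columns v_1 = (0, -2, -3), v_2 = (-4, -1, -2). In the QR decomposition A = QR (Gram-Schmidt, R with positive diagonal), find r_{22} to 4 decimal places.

v_1 = (0, -2, -3); ‖v_1‖ = 3.6056, so q_1 = (0.0000, -0.5547, -0.8321).
q_1·v_2 = 0.0000·(-4) + (-0.5547)·(-1) + (-0.8321)·(-2) = 2.2188.
u_2 = v_2 − 2.2188·q_1 = (-4.0000, 0.2308, -0.1538).
r_{22} = ‖u_2‖ = 4.0096.

r_{22} = 4.0096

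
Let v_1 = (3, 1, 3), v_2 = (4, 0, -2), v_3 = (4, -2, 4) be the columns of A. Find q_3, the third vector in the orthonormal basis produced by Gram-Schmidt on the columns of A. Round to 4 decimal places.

v_1 = (3, 1, 3); ‖v_1‖ = 4.3589, so q_1 = (0.6882, 0.2294, 0.6882).
q_1·v_2 = 0.6882·4 + 0.2294·0 + 0.6882·(-2) = 1.3765.
u_2 = v_2 − 1.3765·q_1 = (3.0526, -0.3158, -2.9474).
‖u_2‖ = 4.2550, so q_2 = (0.7174, -0.0742, -0.6927).
q_1·v_3 = 0.6882·4 + 0.2294·(-2) + 0.6882·4 = 5.0471; q_2·v_3 = 0.7174·4 + (-0.0742)·(-2) + (-0.6927)·4 = 0.2474.
u_3 = v_3 − 5.0471·q_1 − 0.2474·q_2 = (0.3488, -3.1395, 0.6977).
‖u_3‖ = 3.2350, so q_3 = (0.1078, -0.9705, 0.2157).

q_3 = (0.1078, -0.9705, 0.2157)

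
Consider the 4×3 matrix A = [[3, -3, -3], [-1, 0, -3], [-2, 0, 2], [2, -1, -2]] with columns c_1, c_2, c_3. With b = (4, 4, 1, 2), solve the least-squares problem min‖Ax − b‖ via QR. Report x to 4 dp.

x = (-1.2143, -1.7143, -0.9286)

q_1 = c_1/‖c_1‖ = (3, -1, -2, 2)/4.2426 = (0.7071, -0.2357, -0.4714, 0.4714).
r_{12} = q_1·c_2 = -2.5927.
u_2 = c_2 + 2.5927·q_1 = (-1.1667, -0.6111, -1.2222, 0.2222).
‖u_2‖ = 1.8105, so q_2 = (-0.6444, -0.3375, -0.6751, 0.1227).
r_{13} = q_1·c_3 = -3.2998; r_{23} = q_2·c_3 = 1.3502.
u_3 = c_3 + 3.2998·q_1 − 1.3502·q_2 = (0.2034, -3.3220, 1.3559, -0.6102).
‖u_3‖ = 3.6453, so q_3 = (0.0558, -0.9113, 0.3720, -0.1674).
Qᵀb = (2.3570, -4.3574, -3.3849).
Back-substitute: x_3 = -3.3849/3.6453 = -0.9286.
x_2 = (-4.3574 − 1.3502·(-0.9286))/1.8105 = -1.7143.
x_1 = (2.3570 + 2.5927·(-1.7143) + 3.2998·(-0.9286))/4.2426 = -1.2143.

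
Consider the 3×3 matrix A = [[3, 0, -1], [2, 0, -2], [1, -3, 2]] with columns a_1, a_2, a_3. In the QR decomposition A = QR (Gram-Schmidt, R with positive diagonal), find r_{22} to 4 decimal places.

a_1 = (3, 2, 1); ‖a_1‖ = 3.7417, so q_1 = (0.8018, 0.5345, 0.2673).
q_1·a_2 = 0.8018·0 + 0.5345·0 + 0.2673·(-3) = -0.8018.
u_2 = a_2 + 0.8018·q_1 = (0.6429, 0.4286, -2.7857).
r_{22} = ‖u_2‖ = 2.8909.

r_{22} = 2.8909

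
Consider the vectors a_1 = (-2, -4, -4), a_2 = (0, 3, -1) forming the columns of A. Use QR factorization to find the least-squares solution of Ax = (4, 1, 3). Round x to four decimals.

e_1 = a_1/‖a_1‖ = (-2, -4, -4)/6.0000 = (-0.3333, -0.6667, -0.6667).
r_{12} = e_1·a_2 = -1.3333.
u_2 = a_2 + 1.3333·e_1 = (-0.4444, 2.1111, -1.8889).
‖u_2‖ = 2.8674, so e_2 = (-0.1550, 0.7362, -0.6587).
Qᵀb = (-4.0000, -1.8600).
Back-substitute: x_2 = -1.8600/2.8674 = -0.6486.
x_1 = (-4.0000 + 1.3333·(-0.6486))/6.0000 = -0.8108.

x = (-0.8108, -0.6486)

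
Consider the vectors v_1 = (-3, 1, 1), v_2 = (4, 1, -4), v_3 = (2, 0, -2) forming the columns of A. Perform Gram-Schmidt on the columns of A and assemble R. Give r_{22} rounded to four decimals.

r_{22} = 3.5420

v_1 = (-3, 1, 1); ‖v_1‖ = 3.3166, so q_1 = (-0.9045, 0.3015, 0.3015).
q_1·v_2 = (-0.9045)·4 + 0.3015·1 + 0.3015·(-4) = -4.5227.
u_2 = v_2 + 4.5227·q_1 = (-0.0909, 2.3636, -2.6364).
r_{22} = ‖u_2‖ = 3.5420.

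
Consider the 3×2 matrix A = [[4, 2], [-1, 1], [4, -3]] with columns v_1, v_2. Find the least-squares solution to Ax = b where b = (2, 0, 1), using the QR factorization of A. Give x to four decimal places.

x = (0.3959, 0.2128)

e_1 = v_1/‖v_1‖ = (4, -1, 4)/5.7446 = (0.6963, -0.1741, 0.6963).
r_{12} = e_1·v_2 = -0.8704.
u_2 = v_2 + 0.8704·e_1 = (2.6061, 0.8485, -2.3939).
‖u_2‖ = 3.6390, so e_2 = (0.7161, 0.2332, -0.6579).
Qᵀb = (2.0889, 0.7744).
Back-substitute: x_2 = 0.7744/3.6390 = 0.2128.
x_1 = (2.0889 + 0.8704·0.2128)/5.7446 = 0.3959.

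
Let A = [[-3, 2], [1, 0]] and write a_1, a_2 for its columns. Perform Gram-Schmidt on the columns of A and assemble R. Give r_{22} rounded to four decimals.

e_1 = a_1/‖a_1‖ = (-3, 1)/3.1623 = (-0.9487, 0.3162).
r_{12} = e_1·a_2 = -1.8974.
u_2 = a_2 + 1.8974·e_1 = (0.2000, 0.6000).
r_{22} = ‖u_2‖ = 0.6325.

r_{22} = 0.6325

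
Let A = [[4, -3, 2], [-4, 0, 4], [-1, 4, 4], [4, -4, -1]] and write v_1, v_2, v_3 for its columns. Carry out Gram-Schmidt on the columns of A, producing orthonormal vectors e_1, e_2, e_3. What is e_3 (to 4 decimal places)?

e_3 = (0.6047, 0.5654, 0.5523, 0.0988)

e_1 = v_1/‖v_1‖ = (4, -4, -1, 4)/7.0000 = (0.5714, -0.5714, -0.1429, 0.5714).
r_{12} = e_1·v_2 = -4.5714.
u_2 = v_2 + 4.5714·e_1 = (-0.3878, -2.6122, 3.3469, -1.3878).
‖u_2‖ = 4.4835, so e_2 = (-0.0865, -0.5826, 0.7465, -0.3095).
r_{13} = e_1·v_3 = -2.2857; r_{23} = e_2·v_3 = 0.7920.
u_3 = v_3 + 2.2857·e_1 − 0.7920·e_2 = (3.3746, 3.1553, 3.0822, 0.5513).
‖u_3‖ = 5.5811, so e_3 = (0.6047, 0.5654, 0.5523, 0.0988).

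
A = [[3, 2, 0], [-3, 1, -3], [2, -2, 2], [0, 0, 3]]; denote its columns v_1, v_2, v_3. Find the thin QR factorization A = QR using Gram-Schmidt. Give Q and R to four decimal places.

v_1 = (3, -3, 2, 0); ‖v_1‖ = 4.6904, so e_1 = (0.6396, -0.6396, 0.4264, 0.0000).
e_1·v_2 = 0.6396·2 + (-0.6396)·1 + 0.4264·(-2) + 0.0000·0 = -0.2132.
u_2 = v_2 + 0.2132·e_1 = (2.1364, 0.8636, -1.9091, 0.0000).
‖u_2‖ = 2.9924, so e_2 = (0.7139, 0.2886, -0.6380, 0.0000).
e_1·v_3 = 0.6396·0 + (-0.6396)·(-3) + 0.4264·2 + 0.0000·3 = 2.7716; e_2·v_3 = 0.7139·0 + 0.2886·(-3) + (-0.6380)·2 + 0.0000·3 = -2.1418.
u_3 = v_3 − 2.7716·e_1 + 2.1418·e_2 = (-0.2437, -0.6091, -0.5482, 3.0000).
‖u_3‖ = 3.1194, so e_3 = (-0.0781, -0.1953, -0.1757, 0.9617).

Q = [[0.6396, 0.7139, -0.0781], [-0.6396, 0.2886, -0.1953], [0.4264, -0.6380, -0.1757], [0.0000, 0.0000, 0.9617]], R = [[4.6904, -0.2132, 2.7716], [0.0000, 2.9924, -2.1418], [0.0000, 0.0000, 3.1194]]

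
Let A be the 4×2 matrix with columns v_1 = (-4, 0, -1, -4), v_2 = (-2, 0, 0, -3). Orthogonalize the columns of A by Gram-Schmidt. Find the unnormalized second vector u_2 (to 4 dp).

v_1 = (-4, 0, -1, -4); ‖v_1‖ = 5.7446, so q_1 = (-0.6963, 0.0000, -0.1741, -0.6963).
q_1·v_2 = (-0.6963)·(-2) + 0.0000·0 + (-0.1741)·0 + (-0.6963)·(-3) = 3.4816.
u_2 = v_2 − 3.4816·q_1 = (0.4242, 0.0000, 0.6061, -0.5758).

u_2 = (0.4242, 0.0000, 0.6061, -0.5758)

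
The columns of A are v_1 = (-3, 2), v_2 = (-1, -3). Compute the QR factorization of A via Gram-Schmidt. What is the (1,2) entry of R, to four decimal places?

r_{12} = -0.8321

e_1 = v_1/‖v_1‖ = (-3, 2)/3.6056 = (-0.8321, 0.5547).
r_{12} = e_1·v_2 = -0.8321.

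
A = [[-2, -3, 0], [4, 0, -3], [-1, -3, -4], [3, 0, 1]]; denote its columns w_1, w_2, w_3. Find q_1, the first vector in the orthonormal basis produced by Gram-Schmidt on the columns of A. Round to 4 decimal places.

q_1 = (-0.3651, 0.7303, -0.1826, 0.5477)

w_1 = (-2, 4, -1, 3); ‖w_1‖ = 5.4772, so q_1 = (-0.3651, 0.7303, -0.1826, 0.5477).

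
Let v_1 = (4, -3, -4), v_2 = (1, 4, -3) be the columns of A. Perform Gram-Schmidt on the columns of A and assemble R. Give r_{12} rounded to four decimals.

v_1 = (4, -3, -4); ‖v_1‖ = 6.4031, so q_1 = (0.6247, -0.4685, -0.6247).
r_{12} = q_1·v_2 = 0.6247.

r_{12} = 0.6247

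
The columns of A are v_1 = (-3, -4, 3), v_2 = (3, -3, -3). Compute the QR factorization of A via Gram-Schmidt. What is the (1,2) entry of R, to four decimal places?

e_1 = v_1/‖v_1‖ = (-3, -4, 3)/5.8310 = (-0.5145, -0.6860, 0.5145).
r_{12} = e_1·v_2 = -1.0290.

r_{12} = -1.0290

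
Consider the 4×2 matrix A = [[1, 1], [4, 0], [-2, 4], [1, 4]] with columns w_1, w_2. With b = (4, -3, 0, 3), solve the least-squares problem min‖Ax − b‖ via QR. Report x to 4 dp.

x = (-0.1632, 0.4700)

w_1 = (1, 4, -2, 1); ‖w_1‖ = 4.6904, so q_1 = (0.2132, 0.8528, -0.4264, 0.2132).
q_1·w_2 = 0.2132·1 + 0.8528·0 + (-0.4264)·4 + 0.2132·4 = -0.6396.
u_2 = w_2 + 0.6396·q_1 = (1.1364, 0.5455, 3.7273, 4.1364).
‖u_2‖ = 5.7088, so q_2 = (0.1991, 0.0955, 0.6529, 0.7246).
Qᵀb = (-1.0660, 2.6832).
Back-substitute: x_2 = 2.6832/5.7088 = 0.4700.
x_1 = (-1.0660 + 0.6396·0.4700)/4.6904 = -0.1632.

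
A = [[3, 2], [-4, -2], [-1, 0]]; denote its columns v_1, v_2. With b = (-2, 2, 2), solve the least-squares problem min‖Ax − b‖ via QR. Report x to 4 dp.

x = (-1.3333, 1.3333)

e_1 = v_1/‖v_1‖ = (3, -4, -1)/5.0990 = (0.5883, -0.7845, -0.1961).
r_{12} = e_1·v_2 = 2.7456.
u_2 = v_2 − 2.7456·e_1 = (0.3846, 0.1538, 0.5385).
‖u_2‖ = 0.6794, so e_2 = (0.5661, 0.2265, 0.7926).
Qᵀb = (-3.1379, 0.9058).
Back-substitute: x_2 = 0.9058/0.6794 = 1.3333.
x_1 = (-3.1379 − 2.7456·1.3333)/5.0990 = -1.3333.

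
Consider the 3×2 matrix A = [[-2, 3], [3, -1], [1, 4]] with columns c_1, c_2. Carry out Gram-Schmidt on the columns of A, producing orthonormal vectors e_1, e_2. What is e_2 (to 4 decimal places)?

e_2 = (0.4645, 0.0145, 0.8855)

e_1 = c_1/‖c_1‖ = (-2, 3, 1)/3.7417 = (-0.5345, 0.8018, 0.2673).
r_{12} = e_1·c_2 = -1.3363.
u_2 = c_2 + 1.3363·e_1 = (2.2857, 0.0714, 4.3571).
‖u_2‖ = 4.9208, so e_2 = (0.4645, 0.0145, 0.8855).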